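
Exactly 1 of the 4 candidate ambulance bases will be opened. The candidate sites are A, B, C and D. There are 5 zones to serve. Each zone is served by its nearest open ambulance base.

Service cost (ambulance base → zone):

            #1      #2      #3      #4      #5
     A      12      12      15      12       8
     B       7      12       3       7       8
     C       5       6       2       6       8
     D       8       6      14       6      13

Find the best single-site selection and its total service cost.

With exactly 1 open, each zone uses its cheapest among the chosen.
{C}: #1→C 5, #2→C 6, #3→C 2, #4→C 6, #5→C 8. Service cost 27.
{B}: service cost 37
{D}: service cost 47
Among all 4 size-1 choices, {C} is lowest.

Choose C only; total service cost 27.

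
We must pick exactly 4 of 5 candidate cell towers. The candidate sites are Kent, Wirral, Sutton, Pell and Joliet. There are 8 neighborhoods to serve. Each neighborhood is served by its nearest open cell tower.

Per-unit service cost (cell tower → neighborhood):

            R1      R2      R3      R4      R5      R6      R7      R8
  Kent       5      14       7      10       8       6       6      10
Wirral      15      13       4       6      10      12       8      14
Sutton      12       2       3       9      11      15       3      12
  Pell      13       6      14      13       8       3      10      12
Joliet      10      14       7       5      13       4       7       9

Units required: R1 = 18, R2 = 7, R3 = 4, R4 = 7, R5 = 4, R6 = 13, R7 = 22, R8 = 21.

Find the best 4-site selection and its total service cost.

With exactly 4 open, each neighborhood uses its cheapest among the chosen.
{Kent, Sutton, Pell, Joliet}: R1→Kent 5·18=90, R2→Sutton 2·7=14, R3→Sutton 3·4=12, R4→Joliet 5·7=35, R5→Kent 8·4=32, R6→Pell 3·13=39, R7→Sutton 3·22=66, R8→Joliet 9·21=189. Service cost 477.
{Kent, Wirral, Sutton, Joliet}: service cost 490
{Kent, Wirral, Sutton, Pell}: service cost 505
Among all 5 size-4 choices, {Kent, Sutton, Pell, Joliet} is lowest.

Choose Kent, Sutton, Pell and Joliet; total service cost 477.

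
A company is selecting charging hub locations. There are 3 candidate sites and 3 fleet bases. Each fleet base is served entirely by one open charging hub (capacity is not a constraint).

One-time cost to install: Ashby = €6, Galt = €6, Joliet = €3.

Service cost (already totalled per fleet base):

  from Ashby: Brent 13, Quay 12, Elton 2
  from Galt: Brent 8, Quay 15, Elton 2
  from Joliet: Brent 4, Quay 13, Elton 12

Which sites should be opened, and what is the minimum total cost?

For any fixed open set, each fleet base goes to its cheapest open site; total = fixed + service.
{Ashby, Joliet}: Brent→Joliet 4, Quay→Ashby 12, Elton→Ashby 2. Service 18; fixed 9; total 27.
{Galt, Joliet}: service 19 + fixed 9 = 28
{Galt}: service 25 + fixed 6 = 31
{Ashby, Galt, Joliet}: service 18 + fixed 15 = 33
(All 7 nonempty subsets were checked; Ashby and Joliet is lowest.)

Open Ashby and Joliet; minimum total cost 27.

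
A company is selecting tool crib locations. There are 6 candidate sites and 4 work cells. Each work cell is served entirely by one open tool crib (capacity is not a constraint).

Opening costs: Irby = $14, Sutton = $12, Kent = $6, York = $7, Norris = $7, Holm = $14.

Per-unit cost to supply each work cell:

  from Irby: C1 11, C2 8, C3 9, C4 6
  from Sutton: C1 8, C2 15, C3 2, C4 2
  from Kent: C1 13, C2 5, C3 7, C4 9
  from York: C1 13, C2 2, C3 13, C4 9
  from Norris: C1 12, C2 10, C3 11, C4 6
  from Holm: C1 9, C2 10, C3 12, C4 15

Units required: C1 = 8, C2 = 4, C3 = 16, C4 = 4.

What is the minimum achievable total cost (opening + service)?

For any fixed open set, each work cell goes to its cheapest open site; total = fixed + service.
{Sutton, York}: C1→Sutton 8·8=64, C2→York 2·4=8, C3→Sutton 2·16=32, C4→Sutton 2·4=8. Service 112; fixed 19; total 131.
{Sutton, Kent, York}: C1→Sutton 8·8=64, C2→York 2·4=8, C3→Sutton 2·16=32, C4→Sutton 2·4=8. Service 112; fixed 25; total 137.
{Sutton, York, Norris}: service 112 + fixed 26 = 138
{Irby, Sutton, Kent, York, Norris, Holm}: service 112 + fixed 60 = 172
No other subset beats 131.

Minimum total cost: 131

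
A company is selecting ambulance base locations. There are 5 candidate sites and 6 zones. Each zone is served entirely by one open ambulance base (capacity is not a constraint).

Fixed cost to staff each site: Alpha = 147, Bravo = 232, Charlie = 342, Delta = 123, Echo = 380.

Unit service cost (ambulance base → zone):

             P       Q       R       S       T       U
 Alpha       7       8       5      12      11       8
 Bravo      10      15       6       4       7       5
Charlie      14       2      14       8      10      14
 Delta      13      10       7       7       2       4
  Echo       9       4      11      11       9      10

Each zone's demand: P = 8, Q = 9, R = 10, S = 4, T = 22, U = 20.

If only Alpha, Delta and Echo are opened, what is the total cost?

Total cost: 944

Each zone is assigned to its cheapest site among the open ones.
{Alpha, Delta, Echo}: P→Alpha 7·8=56, Q→Echo 4·9=36, R→Alpha 5·10=50, S→Delta 7·4=28, T→Delta 2·22=44, U→Delta 4·20=80. Service 294; fixed 650; total 944.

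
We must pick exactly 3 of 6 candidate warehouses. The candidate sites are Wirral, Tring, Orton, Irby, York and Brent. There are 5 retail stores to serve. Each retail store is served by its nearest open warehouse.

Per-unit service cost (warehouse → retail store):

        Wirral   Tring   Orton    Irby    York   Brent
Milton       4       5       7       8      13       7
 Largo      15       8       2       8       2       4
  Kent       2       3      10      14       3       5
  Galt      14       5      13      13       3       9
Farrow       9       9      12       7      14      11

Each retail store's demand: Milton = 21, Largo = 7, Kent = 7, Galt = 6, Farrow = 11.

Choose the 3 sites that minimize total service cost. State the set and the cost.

With exactly 3 open, each retail store uses its cheapest among the chosen.
{Wirral, Irby, York}: Milton→Wirral 4·21=84, Largo→York 2·7=14, Kent→Wirral 2·7=14, Galt→York 3·6=18, Farrow→Irby 7·11=77. Service cost 207.
{Wirral, Tring, York}: service cost 229
{Wirral, Orton, York}: service cost 229
Among all 20 size-3 choices, {Wirral, Irby, York} is lowest.

Choose Wirral, Irby and York; total service cost 207.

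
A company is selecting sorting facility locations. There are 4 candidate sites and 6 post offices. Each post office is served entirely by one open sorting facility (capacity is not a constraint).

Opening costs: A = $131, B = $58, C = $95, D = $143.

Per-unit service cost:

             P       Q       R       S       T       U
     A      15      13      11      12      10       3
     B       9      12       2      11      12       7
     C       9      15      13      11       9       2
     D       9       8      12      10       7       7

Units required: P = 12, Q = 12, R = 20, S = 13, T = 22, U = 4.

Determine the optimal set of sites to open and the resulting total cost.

For any fixed open set, each post office goes to its cheapest open site; total = fixed + service.
{B, D}: P→B 9·12=108, Q→D 8·12=96, R→B 2·20=40, S→D 10·13=130, T→D 7·22=154, U→B 7·4=28. Service 556; fixed 201; total 757.
{B}: service 727 + fixed 58 = 785
{B, C}: P→B 9·12=108, Q→B 12·12=144, R→B 2·20=40, S→B 11·13=143, T→C 9·22=198, U→C 2·4=8. Service 641; fixed 153; total 794.
{A, B, C, D}: service 536 + fixed 427 = 963
(All 15 nonempty subsets were checked; B and D is lowest.)

Open B and D; minimum total cost 757.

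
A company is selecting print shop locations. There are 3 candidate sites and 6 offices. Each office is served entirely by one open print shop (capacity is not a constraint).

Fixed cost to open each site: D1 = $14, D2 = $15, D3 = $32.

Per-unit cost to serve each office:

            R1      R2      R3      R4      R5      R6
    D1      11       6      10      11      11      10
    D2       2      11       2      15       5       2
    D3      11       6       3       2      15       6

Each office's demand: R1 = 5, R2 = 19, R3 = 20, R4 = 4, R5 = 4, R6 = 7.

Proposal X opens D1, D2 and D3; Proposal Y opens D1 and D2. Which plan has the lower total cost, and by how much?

Proposal X is cheaper by 4.

Proposal X: {D1, D2, D3}: R1→D2 2·5=10, R2→D1 6·19=114, R3→D2 2·20=40, R4→D3 2·4=8, R5→D2 5·4=20, R6→D2 2·7=14. Service 206; fixed 61; total 267.
Proposal Y: {D1, D2}: R1→D2 2·5=10, R2→D1 6·19=114, R3→D2 2·20=40, R4→D1 11·4=44, R5→D2 5·4=20, R6→D2 2·7=14. Service 242; fixed 29; total 271.
Difference: |267 − 271| = 4.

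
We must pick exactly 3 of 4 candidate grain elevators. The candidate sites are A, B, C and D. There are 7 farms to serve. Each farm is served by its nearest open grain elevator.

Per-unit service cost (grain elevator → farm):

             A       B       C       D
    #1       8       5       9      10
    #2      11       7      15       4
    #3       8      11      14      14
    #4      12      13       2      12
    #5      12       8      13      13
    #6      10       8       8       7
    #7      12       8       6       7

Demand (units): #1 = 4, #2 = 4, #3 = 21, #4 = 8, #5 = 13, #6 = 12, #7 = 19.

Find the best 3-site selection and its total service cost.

Choose A, B and C; total service cost 546.

With exactly 3 open, each farm uses its cheapest among the chosen.
{A, B, C}: #1→B 5·4=20, #2→B 7·4=28, #3→A 8·21=168, #4→C 2·8=16, #5→B 8·13=104, #6→B 8·12=96, #7→C 6·19=114. Service cost 546.
{B, C, D}: service cost 585
{A, C, D}: service cost 586
Among all 4 size-3 choices, {A, B, C} is lowest.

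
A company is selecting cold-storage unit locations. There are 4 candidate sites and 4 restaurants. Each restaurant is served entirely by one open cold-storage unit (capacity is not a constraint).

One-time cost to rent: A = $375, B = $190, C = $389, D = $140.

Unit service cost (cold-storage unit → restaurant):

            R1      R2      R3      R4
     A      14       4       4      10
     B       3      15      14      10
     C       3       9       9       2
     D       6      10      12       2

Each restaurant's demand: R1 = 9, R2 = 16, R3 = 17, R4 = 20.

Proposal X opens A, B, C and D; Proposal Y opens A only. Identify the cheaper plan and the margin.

Proposal X: {A, B, C, D}: R1→B 3·9=27, R2→A 4·16=64, R3→A 4·17=68, R4→C 2·20=40. Service 199; fixed 1094; total 1293.
Proposal Y: {A}: R1→A 14·9=126, R2→A 4·16=64, R3→A 4·17=68, R4→A 10·20=200. Service 458; fixed 375; total 833.
Difference: |1293 − 833| = 460.

Proposal Y is cheaper by 460.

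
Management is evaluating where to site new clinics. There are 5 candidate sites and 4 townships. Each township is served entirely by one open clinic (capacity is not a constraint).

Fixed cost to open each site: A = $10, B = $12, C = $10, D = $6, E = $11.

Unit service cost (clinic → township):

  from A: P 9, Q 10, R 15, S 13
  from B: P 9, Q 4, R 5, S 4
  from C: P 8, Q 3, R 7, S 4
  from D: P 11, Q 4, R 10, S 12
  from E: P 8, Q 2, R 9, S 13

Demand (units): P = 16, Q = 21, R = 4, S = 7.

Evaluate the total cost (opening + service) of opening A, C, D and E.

Each township is assigned to its cheapest site among the open ones.
{A, C, D, E}: P→C 8·16=128, Q→E 2·21=42, R→C 7·4=28, S→C 4·7=28. Service 226; fixed 37; total 263.

Total cost: 263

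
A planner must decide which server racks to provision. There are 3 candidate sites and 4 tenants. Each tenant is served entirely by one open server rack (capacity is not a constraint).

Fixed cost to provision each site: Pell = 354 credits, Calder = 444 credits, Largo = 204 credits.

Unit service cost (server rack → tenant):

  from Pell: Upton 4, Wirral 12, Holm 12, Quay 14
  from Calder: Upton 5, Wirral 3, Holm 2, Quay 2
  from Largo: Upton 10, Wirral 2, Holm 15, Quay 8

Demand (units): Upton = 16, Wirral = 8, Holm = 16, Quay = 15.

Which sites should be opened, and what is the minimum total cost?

Open Calder only; minimum total cost 610.

For any fixed open set, each tenant goes to its cheapest open site; total = fixed + service.
{Calder}: Upton→Calder 5·16=80, Wirral→Calder 3·8=24, Holm→Calder 2·16=32, Quay→Calder 2·15=30. Service 166; fixed 444; total 610.
{Largo}: Upton→Largo 10·16=160, Wirral→Largo 2·8=16, Holm→Largo 15·16=240, Quay→Largo 8·15=120. Service 536; fixed 204; total 740.
{Calder, Largo}: service 158 + fixed 648 = 806
{Pell, Calder, Largo}: service 142 + fixed 1002 = 1144
No other subset beats 610.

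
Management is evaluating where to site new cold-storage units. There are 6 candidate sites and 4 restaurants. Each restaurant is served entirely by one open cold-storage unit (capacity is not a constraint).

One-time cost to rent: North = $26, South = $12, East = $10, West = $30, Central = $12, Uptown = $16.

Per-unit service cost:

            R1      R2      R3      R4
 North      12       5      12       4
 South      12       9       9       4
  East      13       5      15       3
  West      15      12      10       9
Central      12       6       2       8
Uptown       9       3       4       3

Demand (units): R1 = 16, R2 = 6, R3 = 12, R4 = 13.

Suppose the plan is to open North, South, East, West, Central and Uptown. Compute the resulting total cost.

Total cost: 331

Each restaurant is assigned to its cheapest site among the open ones.
{North, South, East, West, Central, Uptown}: R1→Uptown 9·16=144, R2→Uptown 3·6=18, R3→Central 2·12=24, R4→East 3·13=39. Service 225; fixed 106; total 331.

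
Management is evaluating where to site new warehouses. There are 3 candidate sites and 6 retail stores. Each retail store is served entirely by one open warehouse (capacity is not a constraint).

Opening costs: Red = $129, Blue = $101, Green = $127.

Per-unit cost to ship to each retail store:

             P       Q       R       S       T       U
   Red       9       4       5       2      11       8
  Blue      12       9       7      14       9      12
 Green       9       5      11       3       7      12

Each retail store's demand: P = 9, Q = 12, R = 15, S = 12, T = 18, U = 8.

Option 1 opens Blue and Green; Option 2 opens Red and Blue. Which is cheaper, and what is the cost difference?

Option 1: {Blue, Green}: P→Green 9·9=81, Q→Green 5·12=60, R→Blue 7·15=105, S→Green 3·12=36, T→Green 7·18=126, U→Blue 12·8=96. Service 504; fixed 228; total 732.
Option 2: {Red, Blue}: P→Red 9·9=81, Q→Red 4·12=48, R→Red 5·15=75, S→Red 2·12=24, T→Blue 9·18=162, U→Red 8·8=64. Service 454; fixed 230; total 684.
Difference: |732 − 684| = 48.

Option 2 is cheaper by 48.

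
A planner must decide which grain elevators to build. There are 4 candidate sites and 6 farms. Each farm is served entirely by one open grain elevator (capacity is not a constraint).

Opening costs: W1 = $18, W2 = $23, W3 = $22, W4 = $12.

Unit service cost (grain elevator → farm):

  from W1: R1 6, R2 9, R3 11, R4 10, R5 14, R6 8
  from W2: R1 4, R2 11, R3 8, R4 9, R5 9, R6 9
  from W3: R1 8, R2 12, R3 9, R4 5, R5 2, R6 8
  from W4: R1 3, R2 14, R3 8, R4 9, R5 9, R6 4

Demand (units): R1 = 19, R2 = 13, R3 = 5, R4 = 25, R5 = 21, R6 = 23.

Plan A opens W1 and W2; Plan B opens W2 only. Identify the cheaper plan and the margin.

Plan A: {W1, W2}: R1→W2 4·19=76, R2→W1 9·13=117, R3→W2 8·5=40, R4→W2 9·25=225, R5→W2 9·21=189, R6→W1 8·23=184. Service 831; fixed 41; total 872.
Plan B: {W2}: R1→W2 4·19=76, R2→W2 11·13=143, R3→W2 8·5=40, R4→W2 9·25=225, R5→W2 9·21=189, R6→W2 9·23=207. Service 880; fixed 23; total 903.
Difference: |872 − 903| = 31.

Plan A is cheaper by 31.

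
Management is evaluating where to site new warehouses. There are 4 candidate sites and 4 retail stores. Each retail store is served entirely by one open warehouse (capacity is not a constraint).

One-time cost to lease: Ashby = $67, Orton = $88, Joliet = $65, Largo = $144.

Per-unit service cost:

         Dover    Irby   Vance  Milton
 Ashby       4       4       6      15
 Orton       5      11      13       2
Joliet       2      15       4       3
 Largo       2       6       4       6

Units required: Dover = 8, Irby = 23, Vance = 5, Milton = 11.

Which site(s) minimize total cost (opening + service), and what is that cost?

For any fixed open set, each retail store goes to its cheapest open site; total = fixed + service.
{Ashby, Joliet}: Dover→Joliet 2·8=16, Irby→Ashby 4·23=92, Vance→Joliet 4·5=20, Milton→Joliet 3·11=33. Service 161; fixed 132; total 293.
{Ashby, Orton}: Dover→Ashby 4·8=32, Irby→Ashby 4·23=92, Vance→Ashby 6·5=30, Milton→Orton 2·11=22. Service 176; fixed 155; total 331.
{Ashby, Orton, Joliet}: service 150 + fixed 220 = 370
{Ashby, Orton, Joliet, Largo}: service 150 + fixed 364 = 514
No other subset beats 293.

Open Ashby and Joliet; minimum total cost 293.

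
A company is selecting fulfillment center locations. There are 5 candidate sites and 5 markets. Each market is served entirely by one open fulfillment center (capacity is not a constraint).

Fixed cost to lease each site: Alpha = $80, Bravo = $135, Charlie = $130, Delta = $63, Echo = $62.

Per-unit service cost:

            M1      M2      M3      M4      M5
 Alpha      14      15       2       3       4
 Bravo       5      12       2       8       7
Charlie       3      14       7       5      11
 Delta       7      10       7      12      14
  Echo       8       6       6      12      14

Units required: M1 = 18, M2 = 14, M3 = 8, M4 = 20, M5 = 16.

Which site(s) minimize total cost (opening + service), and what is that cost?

Open Alpha and Echo; minimum total cost 510.

For any fixed open set, each market goes to its cheapest open site; total = fixed + service.
{Alpha, Echo}: M1→Echo 8·18=144, M2→Echo 6·14=84, M3→Alpha 2·8=16, M4→Alpha 3·20=60, M5→Alpha 4·16=64. Service 368; fixed 142; total 510.
{Alpha, Delta}: service 406 + fixed 143 = 549
{Alpha, Charlie, Echo}: M1→Charlie 3·18=54, M2→Echo 6·14=84, M3→Alpha 2·8=16, M4→Alpha 3·20=60, M5→Alpha 4·16=64. Service 278; fixed 272; total 550.
{Alpha, Bravo, Charlie, Delta, Echo}: M1→Charlie 3·18=54, M2→Echo 6·14=84, M3→Alpha 2·8=16, M4→Alpha 3·20=60, M5→Alpha 4·16=64. Service 278; fixed 470; total 748.
No other subset beats 510.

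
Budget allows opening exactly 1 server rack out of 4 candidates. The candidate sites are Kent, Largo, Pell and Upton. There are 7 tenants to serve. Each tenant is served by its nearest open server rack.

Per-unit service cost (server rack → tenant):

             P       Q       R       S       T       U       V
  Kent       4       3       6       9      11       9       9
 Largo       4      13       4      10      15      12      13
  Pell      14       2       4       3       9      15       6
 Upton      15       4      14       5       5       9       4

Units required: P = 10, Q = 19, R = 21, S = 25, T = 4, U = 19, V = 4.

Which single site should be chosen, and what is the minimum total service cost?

Choose Pell only; total service cost 682.

With exactly 1 open, each tenant uses its cheapest among the chosen.
{Pell}: P→Pell 14·10=140, Q→Pell 2·19=38, R→Pell 4·21=84, S→Pell 3·25=75, T→Pell 9·4=36, U→Pell 15·19=285, V→Pell 6·4=24. Service cost 682.
{Kent}: service cost 699
{Upton}: service cost 852
Among all 4 size-1 choices, {Pell} is lowest.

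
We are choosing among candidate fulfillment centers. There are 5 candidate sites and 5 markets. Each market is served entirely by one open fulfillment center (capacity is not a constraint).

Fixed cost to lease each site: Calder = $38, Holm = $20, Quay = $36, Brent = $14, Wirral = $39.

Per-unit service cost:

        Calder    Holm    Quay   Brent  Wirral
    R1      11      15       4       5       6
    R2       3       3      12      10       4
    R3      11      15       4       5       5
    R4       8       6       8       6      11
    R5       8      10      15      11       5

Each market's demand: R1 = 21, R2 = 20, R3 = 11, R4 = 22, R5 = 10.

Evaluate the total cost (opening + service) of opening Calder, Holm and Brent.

Total cost: 504

Each market is assigned to its cheapest site among the open ones.
{Calder, Holm, Brent}: R1→Brent 5·21=105, R2→Calder 3·20=60, R3→Brent 5·11=55, R4→Holm 6·22=132, R5→Calder 8·10=80. Service 432; fixed 72; total 504.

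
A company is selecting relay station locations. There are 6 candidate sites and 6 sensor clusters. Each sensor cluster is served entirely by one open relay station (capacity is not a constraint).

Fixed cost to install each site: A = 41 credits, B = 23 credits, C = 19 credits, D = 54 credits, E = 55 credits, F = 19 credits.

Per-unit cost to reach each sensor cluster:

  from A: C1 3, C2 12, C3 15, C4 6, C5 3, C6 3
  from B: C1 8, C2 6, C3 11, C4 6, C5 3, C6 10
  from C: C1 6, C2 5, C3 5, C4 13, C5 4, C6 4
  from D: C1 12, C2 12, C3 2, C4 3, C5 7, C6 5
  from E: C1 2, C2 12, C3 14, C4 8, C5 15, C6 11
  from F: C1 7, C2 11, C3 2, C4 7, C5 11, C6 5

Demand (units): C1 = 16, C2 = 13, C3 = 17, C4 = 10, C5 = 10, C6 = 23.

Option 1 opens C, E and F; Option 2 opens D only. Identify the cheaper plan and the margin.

Option 1 is cheaper by 225.

Option 1: {C, E, F}: C1→E 2·16=32, C2→C 5·13=65, C3→F 2·17=34, C4→F 7·10=70, C5→C 4·10=40, C6→C 4·23=92. Service 333; fixed 93; total 426.
Option 2: {D}: C1→D 12·16=192, C2→D 12·13=156, C3→D 2·17=34, C4→D 3·10=30, C5→D 7·10=70, C6→D 5·23=115. Service 597; fixed 54; total 651.
Difference: |426 − 651| = 225.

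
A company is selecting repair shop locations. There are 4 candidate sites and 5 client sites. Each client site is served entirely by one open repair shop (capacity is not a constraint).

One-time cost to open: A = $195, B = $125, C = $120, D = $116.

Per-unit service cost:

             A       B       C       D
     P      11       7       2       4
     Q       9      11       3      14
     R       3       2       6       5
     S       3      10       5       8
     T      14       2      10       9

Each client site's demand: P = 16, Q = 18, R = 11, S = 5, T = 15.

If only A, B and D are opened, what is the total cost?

Each client site is assigned to its cheapest site among the open ones.
{A, B, D}: P→D 4·16=64, Q→A 9·18=162, R→B 2·11=22, S→A 3·5=15, T→B 2·15=30. Service 293; fixed 436; total 729.

Total cost: 729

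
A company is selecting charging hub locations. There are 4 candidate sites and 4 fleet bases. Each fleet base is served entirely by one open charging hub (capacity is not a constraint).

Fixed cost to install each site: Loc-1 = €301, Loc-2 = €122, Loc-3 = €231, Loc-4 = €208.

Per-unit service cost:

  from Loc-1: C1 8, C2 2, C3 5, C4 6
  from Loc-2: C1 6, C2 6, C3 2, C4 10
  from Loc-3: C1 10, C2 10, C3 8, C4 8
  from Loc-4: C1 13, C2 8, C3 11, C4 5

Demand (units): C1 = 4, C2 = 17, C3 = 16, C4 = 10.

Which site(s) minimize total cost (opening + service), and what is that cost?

Open Loc-2 only; minimum total cost 380.

For any fixed open set, each fleet base goes to its cheapest open site; total = fixed + service.
{Loc-2}: C1→Loc-2 6·4=24, C2→Loc-2 6·17=102, C3→Loc-2 2·16=32, C4→Loc-2 10·10=100. Service 258; fixed 122; total 380.
{Loc-1}: C1→Loc-1 8·4=32, C2→Loc-1 2·17=34, C3→Loc-1 5·16=80, C4→Loc-1 6·10=60. Service 206; fixed 301; total 507.
{Loc-2, Loc-4}: service 208 + fixed 330 = 538
{Loc-1, Loc-2, Loc-3, Loc-4}: C1→Loc-2 6·4=24, C2→Loc-1 2·17=34, C3→Loc-2 2·16=32, C4→Loc-4 5·10=50. Service 140; fixed 862; total 1002.
No other subset beats 380.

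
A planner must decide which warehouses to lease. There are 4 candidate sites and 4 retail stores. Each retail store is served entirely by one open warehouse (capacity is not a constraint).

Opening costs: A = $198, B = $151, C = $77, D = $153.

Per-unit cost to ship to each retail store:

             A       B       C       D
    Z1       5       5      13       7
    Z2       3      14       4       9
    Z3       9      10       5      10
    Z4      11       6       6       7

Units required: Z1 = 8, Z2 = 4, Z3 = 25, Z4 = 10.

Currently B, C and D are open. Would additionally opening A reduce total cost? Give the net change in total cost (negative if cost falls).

Current service cost with {B, C, D}: 241.
Adding A: each retail store re-picks its cheapest; new service cost 237, saving 4.
Extra fixed cost: 198. Net change = 198 − 4 = 194.
(Totals: 622 → 816.)

No — net change +194 (cost rises by 194).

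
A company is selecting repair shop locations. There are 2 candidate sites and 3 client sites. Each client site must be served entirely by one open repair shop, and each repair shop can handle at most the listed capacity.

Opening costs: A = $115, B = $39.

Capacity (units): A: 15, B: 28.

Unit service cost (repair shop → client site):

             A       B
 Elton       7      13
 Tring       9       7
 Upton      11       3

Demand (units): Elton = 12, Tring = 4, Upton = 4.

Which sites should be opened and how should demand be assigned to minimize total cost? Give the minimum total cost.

Minimum total cost: 235

Open {B}: Elton→B 13·12=156, Tring→B 7·4=28, Upton→B 3·4=12.
Loads: B carries 20/28. Service 196; fixed 39; total 235.
Next best feasible plan costs 278.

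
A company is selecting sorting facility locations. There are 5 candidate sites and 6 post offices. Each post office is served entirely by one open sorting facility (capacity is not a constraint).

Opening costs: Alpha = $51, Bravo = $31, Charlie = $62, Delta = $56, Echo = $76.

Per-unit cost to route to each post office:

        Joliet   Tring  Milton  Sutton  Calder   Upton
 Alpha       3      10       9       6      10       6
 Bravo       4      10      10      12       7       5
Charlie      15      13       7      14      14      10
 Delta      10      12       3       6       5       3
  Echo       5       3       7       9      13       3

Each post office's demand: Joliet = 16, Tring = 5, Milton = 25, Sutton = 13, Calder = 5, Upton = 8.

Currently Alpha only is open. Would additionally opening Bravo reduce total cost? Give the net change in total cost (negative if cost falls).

No — net change +8 (cost rises by 8).

Current service cost with {Alpha}: 499.
Adding Bravo: each post office re-picks its cheapest; new service cost 476, saving 23.
Extra fixed cost: 31. Net change = 31 − 23 = 8.
(Totals: 550 → 558.)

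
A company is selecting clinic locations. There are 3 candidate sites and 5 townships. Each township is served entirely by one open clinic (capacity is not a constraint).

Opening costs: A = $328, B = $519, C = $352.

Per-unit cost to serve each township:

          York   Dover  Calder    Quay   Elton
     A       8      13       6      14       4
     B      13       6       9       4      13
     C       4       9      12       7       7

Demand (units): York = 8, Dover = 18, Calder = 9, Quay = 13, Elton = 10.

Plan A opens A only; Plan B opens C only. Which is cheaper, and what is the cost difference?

Plan A: {A}: York→A 8·8=64, Dover→A 13·18=234, Calder→A 6·9=54, Quay→A 14·13=182, Elton→A 4·10=40. Service 574; fixed 328; total 902.
Plan B: {C}: York→C 4·8=32, Dover→C 9·18=162, Calder→C 12·9=108, Quay→C 7·13=91, Elton→C 7·10=70. Service 463; fixed 352; total 815.
Difference: |902 − 815| = 87.

Plan B is cheaper by 87.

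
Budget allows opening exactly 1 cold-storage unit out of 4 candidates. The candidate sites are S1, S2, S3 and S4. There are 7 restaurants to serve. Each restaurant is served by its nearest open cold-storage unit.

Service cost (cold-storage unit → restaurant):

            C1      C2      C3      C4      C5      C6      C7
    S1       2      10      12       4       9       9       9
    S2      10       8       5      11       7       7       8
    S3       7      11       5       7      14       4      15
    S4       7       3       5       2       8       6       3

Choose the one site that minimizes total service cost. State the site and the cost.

Choose S4 only; total service cost 34.

With exactly 1 open, each restaurant uses its cheapest among the chosen.
{S4}: C1→S4 7, C2→S4 3, C3→S4 5, C4→S4 2, C5→S4 8, C6→S4 6, C7→S4 3. Service cost 34.
{S1}: service cost 55
{S2}: service cost 56
Among all 4 size-1 choices, {S4} is lowest.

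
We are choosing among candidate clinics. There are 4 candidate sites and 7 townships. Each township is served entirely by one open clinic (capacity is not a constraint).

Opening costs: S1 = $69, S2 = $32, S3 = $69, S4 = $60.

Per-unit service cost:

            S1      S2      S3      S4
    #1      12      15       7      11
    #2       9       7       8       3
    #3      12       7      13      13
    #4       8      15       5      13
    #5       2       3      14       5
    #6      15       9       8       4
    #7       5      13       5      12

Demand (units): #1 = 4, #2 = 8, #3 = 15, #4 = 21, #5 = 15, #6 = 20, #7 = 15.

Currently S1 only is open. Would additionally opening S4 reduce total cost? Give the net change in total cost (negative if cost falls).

Current service cost with {S1}: 873.
Adding S4: each township re-picks its cheapest; new service cost 601, saving 272.
Extra fixed cost: 60. Net change = 60 − 272 = -212.
(Totals: 942 → 730.)

Yes — net change −212 (cost falls by 212).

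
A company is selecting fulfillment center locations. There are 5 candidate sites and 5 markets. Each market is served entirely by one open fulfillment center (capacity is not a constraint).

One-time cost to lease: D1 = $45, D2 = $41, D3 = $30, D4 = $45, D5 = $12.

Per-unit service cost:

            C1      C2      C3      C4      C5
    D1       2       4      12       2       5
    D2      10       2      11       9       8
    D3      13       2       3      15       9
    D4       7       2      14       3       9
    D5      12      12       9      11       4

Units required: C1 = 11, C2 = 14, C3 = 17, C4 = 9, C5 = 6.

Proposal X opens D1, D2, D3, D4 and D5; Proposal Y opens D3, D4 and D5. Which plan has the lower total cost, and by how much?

Proposal X: {D1, D2, D3, D4, D5}: C1→D1 2·11=22, C2→D2 2·14=28, C3→D3 3·17=51, C4→D1 2·9=18, C5→D5 4·6=24. Service 143; fixed 173; total 316.
Proposal Y: {D3, D4, D5}: C1→D4 7·11=77, C2→D3 2·14=28, C3→D3 3·17=51, C4→D4 3·9=27, C5→D5 4·6=24. Service 207; fixed 87; total 294.
Difference: |316 − 294| = 22.

Proposal Y is cheaper by 22.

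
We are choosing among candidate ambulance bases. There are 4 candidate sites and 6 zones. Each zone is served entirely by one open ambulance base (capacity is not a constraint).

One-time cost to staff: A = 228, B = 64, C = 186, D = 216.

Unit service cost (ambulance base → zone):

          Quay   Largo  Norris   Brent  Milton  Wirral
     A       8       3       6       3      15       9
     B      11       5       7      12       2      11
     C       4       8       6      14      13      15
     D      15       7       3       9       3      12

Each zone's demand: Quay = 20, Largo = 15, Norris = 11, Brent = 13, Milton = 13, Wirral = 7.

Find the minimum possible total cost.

Minimum total cost: 691

For any fixed open set, each zone goes to its cheapest open site; total = fixed + service.
{A, B}: Quay→A 8·20=160, Largo→A 3·15=45, Norris→A 6·11=66, Brent→A 3·13=39, Milton→B 2·13=26, Wirral→A 9·7=63. Service 399; fixed 292; total 691.
{B}: service 631 + fixed 64 = 695
{B, C}: Quay→C 4·20=80, Largo→B 5·15=75, Norris→C 6·11=66, Brent→B 12·13=156, Milton→B 2·13=26, Wirral→B 11·7=77. Service 480; fixed 250; total 730.
{A, B, C, D}: Quay→C 4·20=80, Largo→A 3·15=45, Norris→D 3·11=33, Brent→A 3·13=39, Milton→B 2·13=26, Wirral→A 9·7=63. Service 286; fixed 694; total 980.
No other subset beats 691.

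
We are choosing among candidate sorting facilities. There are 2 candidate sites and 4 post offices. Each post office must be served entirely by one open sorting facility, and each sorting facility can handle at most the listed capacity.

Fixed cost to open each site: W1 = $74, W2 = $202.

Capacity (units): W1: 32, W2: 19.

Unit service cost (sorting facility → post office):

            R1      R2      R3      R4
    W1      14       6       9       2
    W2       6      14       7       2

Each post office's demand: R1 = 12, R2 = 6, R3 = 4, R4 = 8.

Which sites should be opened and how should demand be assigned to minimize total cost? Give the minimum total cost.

Open {W1}: R1→W1 14·12=168, R2→W1 6·6=36, R3→W1 9·4=36, R4→W1 2·8=16.
Loads: W1 carries 30/32. Service 256; fixed 74; total 330.
Next best feasible plan costs 428.

Minimum total cost: 330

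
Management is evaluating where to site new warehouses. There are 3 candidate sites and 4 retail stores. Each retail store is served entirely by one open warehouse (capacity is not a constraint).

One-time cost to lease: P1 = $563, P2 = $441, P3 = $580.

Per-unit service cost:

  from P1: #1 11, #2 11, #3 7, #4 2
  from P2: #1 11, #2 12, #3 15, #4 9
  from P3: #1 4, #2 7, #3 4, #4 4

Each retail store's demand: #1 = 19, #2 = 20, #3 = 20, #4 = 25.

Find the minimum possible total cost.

For any fixed open set, each retail store goes to its cheapest open site; total = fixed + service.
{P3}: #1→P3 4·19=76, #2→P3 7·20=140, #3→P3 4·20=80, #4→P3 4·25=100. Service 396; fixed 580; total 976.
{P1}: service 619 + fixed 563 = 1182
{P2}: #1→P2 11·19=209, #2→P2 12·20=240, #3→P2 15·20=300, #4→P2 9·25=225. Service 974; fixed 441; total 1415.
{P1, P2, P3}: service 346 + fixed 1584 = 1930
(All 7 nonempty subsets were checked; P3 only is lowest.)

Minimum total cost: 976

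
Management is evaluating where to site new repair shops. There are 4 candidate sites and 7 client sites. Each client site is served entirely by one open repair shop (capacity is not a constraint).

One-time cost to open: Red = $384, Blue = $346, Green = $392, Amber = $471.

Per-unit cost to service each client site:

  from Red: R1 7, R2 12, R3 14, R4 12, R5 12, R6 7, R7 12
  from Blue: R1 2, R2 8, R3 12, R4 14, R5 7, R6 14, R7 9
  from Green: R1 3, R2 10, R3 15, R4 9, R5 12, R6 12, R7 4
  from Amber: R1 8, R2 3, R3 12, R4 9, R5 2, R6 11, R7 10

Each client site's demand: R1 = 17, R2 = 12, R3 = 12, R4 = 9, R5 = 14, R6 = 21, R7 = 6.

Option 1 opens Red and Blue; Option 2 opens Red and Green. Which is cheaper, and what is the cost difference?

Option 1: {Red, Blue}: R1→Blue 2·17=34, R2→Blue 8·12=96, R3→Blue 12·12=144, R4→Red 12·9=108, R5→Blue 7·14=98, R6→Red 7·21=147, R7→Blue 9·6=54. Service 681; fixed 730; total 1411.
Option 2: {Red, Green}: R1→Green 3·17=51, R2→Green 10·12=120, R3→Red 14·12=168, R4→Green 9·9=81, R5→Red 12·14=168, R6→Red 7·21=147, R7→Green 4·6=24. Service 759; fixed 776; total 1535.
Difference: |1411 − 1535| = 124.

Option 1 is cheaper by 124.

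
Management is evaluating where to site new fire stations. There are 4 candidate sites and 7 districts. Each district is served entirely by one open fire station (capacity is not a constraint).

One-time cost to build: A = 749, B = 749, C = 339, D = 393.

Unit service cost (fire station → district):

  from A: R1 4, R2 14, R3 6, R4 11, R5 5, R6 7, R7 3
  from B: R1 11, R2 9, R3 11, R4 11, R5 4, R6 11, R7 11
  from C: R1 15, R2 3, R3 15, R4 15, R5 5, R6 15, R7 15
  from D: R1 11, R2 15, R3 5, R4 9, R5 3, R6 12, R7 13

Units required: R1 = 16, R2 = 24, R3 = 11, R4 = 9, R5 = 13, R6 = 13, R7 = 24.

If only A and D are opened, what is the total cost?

Total cost: 1880

Each district is assigned to its cheapest site among the open ones.
{A, D}: R1→A 4·16=64, R2→A 14·24=336, R3→D 5·11=55, R4→D 9·9=81, R5→D 3·13=39, R6→A 7·13=91, R7→A 3·24=72. Service 738; fixed 1142; total 1880.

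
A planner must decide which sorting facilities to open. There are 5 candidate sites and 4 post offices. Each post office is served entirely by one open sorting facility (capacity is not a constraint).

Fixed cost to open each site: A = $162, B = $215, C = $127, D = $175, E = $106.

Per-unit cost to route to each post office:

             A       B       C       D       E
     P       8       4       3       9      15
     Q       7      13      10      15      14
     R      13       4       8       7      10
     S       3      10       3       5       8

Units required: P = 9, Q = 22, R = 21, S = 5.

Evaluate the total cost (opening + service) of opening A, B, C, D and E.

Each post office is assigned to its cheapest site among the open ones.
{A, B, C, D, E}: P→C 3·9=27, Q→A 7·22=154, R→B 4·21=84, S→A 3·5=15. Service 280; fixed 785; total 1065.

Total cost: 1065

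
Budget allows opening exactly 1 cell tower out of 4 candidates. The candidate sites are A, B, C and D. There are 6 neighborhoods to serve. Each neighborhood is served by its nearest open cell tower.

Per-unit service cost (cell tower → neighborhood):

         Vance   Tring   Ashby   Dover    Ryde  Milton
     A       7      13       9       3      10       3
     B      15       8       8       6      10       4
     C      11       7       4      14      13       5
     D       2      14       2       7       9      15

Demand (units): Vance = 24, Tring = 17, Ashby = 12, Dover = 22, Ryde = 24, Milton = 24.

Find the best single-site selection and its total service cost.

With exactly 1 open, each neighborhood uses its cheapest among the chosen.
{A}: Vance→A 7·24=168, Tring→A 13·17=221, Ashby→A 9·12=108, Dover→A 3·22=66, Ryde→A 10·24=240, Milton→A 3·24=72. Service cost 875.
{D}: service cost 1040
{B}: service cost 1060
Among all 4 size-1 choices, {A} is lowest.

Choose A only; total service cost 875.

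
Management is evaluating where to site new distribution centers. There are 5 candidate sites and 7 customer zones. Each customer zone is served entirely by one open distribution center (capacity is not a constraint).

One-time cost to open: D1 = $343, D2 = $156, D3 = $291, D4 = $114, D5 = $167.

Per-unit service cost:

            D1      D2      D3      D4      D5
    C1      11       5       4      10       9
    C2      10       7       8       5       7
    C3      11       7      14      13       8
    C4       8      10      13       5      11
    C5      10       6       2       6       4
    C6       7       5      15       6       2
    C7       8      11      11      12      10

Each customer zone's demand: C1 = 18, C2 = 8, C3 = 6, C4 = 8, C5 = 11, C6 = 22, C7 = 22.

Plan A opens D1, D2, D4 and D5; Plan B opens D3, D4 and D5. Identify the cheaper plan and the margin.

Plan A: {D1, D2, D4, D5}: C1→D2 5·18=90, C2→D4 5·8=40, C3→D2 7·6=42, C4→D4 5·8=40, C5→D5 4·11=44, C6→D5 2·22=44, C7→D1 8·22=176. Service 476; fixed 780; total 1256.
Plan B: {D3, D4, D5}: C1→D3 4·18=72, C2→D4 5·8=40, C3→D5 8·6=48, C4→D4 5·8=40, C5→D3 2·11=22, C6→D5 2·22=44, C7→D5 10·22=220. Service 486; fixed 572; total 1058.
Difference: |1256 − 1058| = 198.

Plan B is cheaper by 198.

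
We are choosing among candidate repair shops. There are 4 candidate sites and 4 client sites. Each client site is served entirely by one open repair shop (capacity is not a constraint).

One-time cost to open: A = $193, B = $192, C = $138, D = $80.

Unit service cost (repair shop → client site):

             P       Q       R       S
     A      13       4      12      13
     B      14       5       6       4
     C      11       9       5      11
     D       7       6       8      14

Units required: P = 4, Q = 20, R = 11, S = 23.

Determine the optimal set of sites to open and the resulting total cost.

Open B only; minimum total cost 506.

For any fixed open set, each client site goes to its cheapest open site; total = fixed + service.
{B}: P→B 14·4=56, Q→B 5·20=100, R→B 6·11=66, S→B 4·23=92. Service 314; fixed 192; total 506.
{B, D}: service 286 + fixed 272 = 558
{B, C}: P→C 11·4=44, Q→B 5·20=100, R→C 5·11=55, S→B 4·23=92. Service 291; fixed 330; total 621.
{A, B, C, D}: P→D 7·4=28, Q→A 4·20=80, R→C 5·11=55, S→B 4·23=92. Service 255; fixed 603; total 858.
No other subset beats 506.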